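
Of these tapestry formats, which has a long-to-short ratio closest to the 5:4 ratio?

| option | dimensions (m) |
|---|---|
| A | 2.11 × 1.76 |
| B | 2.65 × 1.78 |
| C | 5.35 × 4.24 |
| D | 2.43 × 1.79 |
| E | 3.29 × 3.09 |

C

Target 5:4 ≈ 1.250.
A: 1.199 (Δ0.051)  B: 1.489 (Δ0.239)  C: 1.262 (Δ0.012)  D: 1.358 (Δ0.108)  E: 1.065 (Δ0.185)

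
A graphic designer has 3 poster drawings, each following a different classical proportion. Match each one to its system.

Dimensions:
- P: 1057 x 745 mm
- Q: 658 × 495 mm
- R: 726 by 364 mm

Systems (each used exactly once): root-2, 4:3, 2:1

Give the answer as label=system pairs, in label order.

P=root-2, Q=4:3, R=2:1

P = 1057/745 ≈ 1.419 → root-2 (1.414)
Q = 658/495 ≈ 1.329 → 4:3 (1.333)
R = 726/364 ≈ 1.995 → 2:1 (2.000)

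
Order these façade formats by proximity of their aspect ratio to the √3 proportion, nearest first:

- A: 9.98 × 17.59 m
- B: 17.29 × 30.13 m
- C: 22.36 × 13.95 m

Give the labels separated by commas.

Ratios: A = 17.59 / 9.98 ≈ 1.763; B = 30.13 / 17.29 ≈ 1.743; C = 22.36 / 13.95 ≈ 1.603.
|Δ from 1.732|: A 0.031; B 0.011; C 0.129.

B, A, C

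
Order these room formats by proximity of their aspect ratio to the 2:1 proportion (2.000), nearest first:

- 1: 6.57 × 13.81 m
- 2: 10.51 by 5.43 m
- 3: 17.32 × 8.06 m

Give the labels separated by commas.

2, 1, 3

1: 13.81/6.57 ≈ 2.102 → |2.102 − 2.000| = 0.102
2: 10.51/5.43 ≈ 1.936 → |1.936 − 2.000| = 0.064
3: 17.32/8.06 ≈ 2.149 → |2.149 − 2.000| = 0.149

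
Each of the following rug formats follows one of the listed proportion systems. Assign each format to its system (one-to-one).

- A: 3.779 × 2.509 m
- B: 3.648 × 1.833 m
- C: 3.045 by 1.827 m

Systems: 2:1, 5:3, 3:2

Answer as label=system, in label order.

Ratios: A ≈ 1.506; B ≈ 1.990; C ≈ 1.667.
Targets: 2:1 ≈ 2.000; 5:3 ≈ 1.667; 3:2 ≈ 1.500.

A=3:2, B=2:1, C=5:3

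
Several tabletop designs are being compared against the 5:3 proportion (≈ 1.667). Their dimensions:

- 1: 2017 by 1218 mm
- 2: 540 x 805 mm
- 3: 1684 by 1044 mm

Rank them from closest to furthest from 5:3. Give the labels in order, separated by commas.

Ratios: 1 = 2017 / 1218 ≈ 1.656; 2 = 805 / 540 ≈ 1.491; 3 = 1684 / 1044 ≈ 1.613.
|Δ from 1.667|: 1 0.011; 2 0.176; 3 0.054.

1, 3, 2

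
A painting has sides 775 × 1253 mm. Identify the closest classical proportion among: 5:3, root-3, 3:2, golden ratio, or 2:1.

1253/775 ≈ 1.617. Nearest candidates are golden ratio (1.618, off by 0.001) and 5:3 (1.667, off by 0.050).

golden ratio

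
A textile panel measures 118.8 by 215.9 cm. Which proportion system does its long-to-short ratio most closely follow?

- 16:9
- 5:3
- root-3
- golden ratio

16:9

215.9/118.8 ≈ 1.817. Nearest candidates are 16:9 (1.778, off by 0.039) and root-3 (1.732, off by 0.085).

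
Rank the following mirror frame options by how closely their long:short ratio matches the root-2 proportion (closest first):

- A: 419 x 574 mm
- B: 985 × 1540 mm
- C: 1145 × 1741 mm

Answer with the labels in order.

A, C, B

A: 574/419 ≈ 1.370 → |1.370 − 1.414| = 0.044
B: 1540/985 ≈ 1.563 → |1.563 − 1.414| = 0.149
C: 1741/1145 ≈ 1.521 → |1.521 − 1.414| = 0.107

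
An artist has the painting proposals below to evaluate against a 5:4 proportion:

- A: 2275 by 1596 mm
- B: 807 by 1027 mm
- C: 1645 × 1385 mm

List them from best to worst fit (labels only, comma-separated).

Ratios: A = 2275 / 1596 ≈ 1.425; B = 1027 / 807 ≈ 1.273; C = 1645 / 1385 ≈ 1.188.
|Δ from 1.250|: A 0.175; B 0.023; C 0.062.

B, C, A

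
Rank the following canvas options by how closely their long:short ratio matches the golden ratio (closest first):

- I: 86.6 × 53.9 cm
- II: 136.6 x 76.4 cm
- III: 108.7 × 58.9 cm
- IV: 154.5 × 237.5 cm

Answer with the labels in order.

I, IV, II, III

I: 86.6/53.9 ≈ 1.607 → |1.607 − 1.618| = 0.011
II: 136.6/76.4 ≈ 1.788 → |1.788 − 1.618| = 0.170
III: 108.7/58.9 ≈ 1.846 → |1.846 − 1.618| = 0.228
IV: 237.5/154.5 ≈ 1.537 → |1.537 − 1.618| = 0.081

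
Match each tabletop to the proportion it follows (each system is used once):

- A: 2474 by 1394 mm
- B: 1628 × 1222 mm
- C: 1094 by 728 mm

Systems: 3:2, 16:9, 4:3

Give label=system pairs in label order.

Ratios: A ≈ 1.775; B ≈ 1.332; C ≈ 1.503.
Targets: 3:2 ≈ 1.500; 16:9 ≈ 1.778; 4:3 ≈ 1.333.

A=16:9, B=4:3, C=3:2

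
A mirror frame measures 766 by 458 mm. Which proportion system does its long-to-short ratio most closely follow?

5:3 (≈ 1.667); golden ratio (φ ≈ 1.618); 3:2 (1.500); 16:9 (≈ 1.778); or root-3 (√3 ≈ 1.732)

Ratio = 766 / 458 ≈ 1.672.
Distances: 5:3 1.667 (Δ 0.005); golden ratio 1.618 (Δ 0.054); 3:2 1.500 (Δ 0.172); 16:9 1.778 (Δ 0.106); root-3 1.732 (Δ 0.060).

5:3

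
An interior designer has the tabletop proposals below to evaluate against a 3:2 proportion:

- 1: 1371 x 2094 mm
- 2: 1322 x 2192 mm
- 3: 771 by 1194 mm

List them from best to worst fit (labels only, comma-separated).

1, 3, 2

1: 2094/1371 ≈ 1.527 → |1.527 − 1.500| = 0.027
2: 2192/1322 ≈ 1.658 → |1.658 − 1.500| = 0.158
3: 1194/771 ≈ 1.549 → |1.549 − 1.500| = 0.049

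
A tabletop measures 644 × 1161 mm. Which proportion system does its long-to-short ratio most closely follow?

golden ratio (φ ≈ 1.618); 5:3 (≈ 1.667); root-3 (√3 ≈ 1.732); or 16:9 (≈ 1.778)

16:9

Ratio = 1161 / 644 ≈ 1.803.
Distances: golden ratio 1.618 (Δ 0.185); 5:3 1.667 (Δ 0.136); root-3 1.732 (Δ 0.071); 16:9 1.778 (Δ 0.025).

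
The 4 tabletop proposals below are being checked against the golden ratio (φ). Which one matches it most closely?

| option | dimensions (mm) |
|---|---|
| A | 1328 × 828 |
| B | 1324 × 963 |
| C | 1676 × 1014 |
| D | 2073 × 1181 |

A

Ratios (long/short): A ≈ 1.604; B ≈ 1.375; C ≈ 1.653; D ≈ 1.755.
golden ratio ≈ 1.618; option A is nearest (Δ 0.014).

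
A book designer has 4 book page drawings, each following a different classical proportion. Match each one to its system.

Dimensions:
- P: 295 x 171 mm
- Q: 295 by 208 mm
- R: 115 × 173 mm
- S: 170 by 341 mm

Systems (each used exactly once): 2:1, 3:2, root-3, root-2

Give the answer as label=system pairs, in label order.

Ratios: P ≈ 1.725; Q ≈ 1.418; R ≈ 1.504; S ≈ 2.006.
Targets: 2:1 ≈ 2.000; 3:2 ≈ 1.500; root-3 ≈ 1.732; root-2 ≈ 1.414.

P=root-3, Q=root-2, R=3:2, S=2:1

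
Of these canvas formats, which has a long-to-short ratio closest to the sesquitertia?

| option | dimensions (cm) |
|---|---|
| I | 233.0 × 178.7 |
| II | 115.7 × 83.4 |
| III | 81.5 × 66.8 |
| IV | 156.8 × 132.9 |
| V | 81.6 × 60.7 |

V

Ratios (long/short): I ≈ 1.304; II ≈ 1.387; III ≈ 1.220; IV ≈ 1.180; V ≈ 1.344.
4:3 ≈ 1.333; option V is nearest (Δ 0.011).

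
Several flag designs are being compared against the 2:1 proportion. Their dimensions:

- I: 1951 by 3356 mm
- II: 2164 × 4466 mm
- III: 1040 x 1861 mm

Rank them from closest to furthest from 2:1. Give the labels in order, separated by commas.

II, III, I

I: 3356/1951 ≈ 1.720 → |1.720 − 2.000| = 0.280
II: 4466/2164 ≈ 2.064 → |2.064 − 2.000| = 0.064
III: 1861/1040 ≈ 1.789 → |1.789 − 2.000| = 0.211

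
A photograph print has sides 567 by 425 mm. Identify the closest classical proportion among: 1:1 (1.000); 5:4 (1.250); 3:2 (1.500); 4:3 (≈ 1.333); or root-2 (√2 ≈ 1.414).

567/425 ≈ 1.334. Nearest candidates are 4:3 (1.333, off by 0.001) and root-2 (1.414, off by 0.080).

4:3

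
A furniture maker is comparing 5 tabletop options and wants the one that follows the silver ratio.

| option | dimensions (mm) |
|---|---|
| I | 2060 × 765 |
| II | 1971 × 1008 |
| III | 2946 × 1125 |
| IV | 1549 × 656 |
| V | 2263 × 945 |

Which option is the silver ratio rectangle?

V

Ratios (long/short): I ≈ 2.693; II ≈ 1.955; III ≈ 2.619; IV ≈ 2.361; V ≈ 2.395.
silver ratio ≈ 2.414; option V is nearest (Δ 0.019).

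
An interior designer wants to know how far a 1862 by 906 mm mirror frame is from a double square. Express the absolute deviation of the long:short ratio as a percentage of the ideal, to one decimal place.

2.8%

Ratio = 1862 / 906 ≈ 2.0552.
Ideal 2:1 = 2.0000. |2.0552 − 2.0000| / 2.0000 ≈ 2.76% → 2.8%.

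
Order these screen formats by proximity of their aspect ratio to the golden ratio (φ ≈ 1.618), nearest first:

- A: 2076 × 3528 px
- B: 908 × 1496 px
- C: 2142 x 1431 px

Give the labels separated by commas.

Ratios: A = 3528 / 2076 ≈ 1.699; B = 1496 / 908 ≈ 1.648; C = 2142 / 1431 ≈ 1.497.
|Δ from 1.618|: A 0.081; B 0.030; C 0.121.

B, A, C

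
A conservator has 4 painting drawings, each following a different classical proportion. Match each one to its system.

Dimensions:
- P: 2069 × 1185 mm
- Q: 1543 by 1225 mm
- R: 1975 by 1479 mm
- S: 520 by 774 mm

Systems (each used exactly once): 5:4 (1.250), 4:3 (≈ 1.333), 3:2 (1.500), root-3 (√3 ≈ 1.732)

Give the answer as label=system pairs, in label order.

Ratios: P ≈ 1.746; Q ≈ 1.260; R ≈ 1.335; S ≈ 1.488.
Targets: 5:4 ≈ 1.250; 4:3 ≈ 1.333; 3:2 ≈ 1.500; root-3 ≈ 1.732.

P=root-3, Q=5:4, R=4:3, S=3:2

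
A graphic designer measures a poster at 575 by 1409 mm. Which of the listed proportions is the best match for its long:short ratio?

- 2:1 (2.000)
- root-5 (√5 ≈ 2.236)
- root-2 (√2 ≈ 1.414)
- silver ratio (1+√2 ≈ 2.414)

silver ratio

Ratio = 1409 / 575 ≈ 2.450.
Distances: 2:1 2.000 (Δ 0.450); root-5 2.236 (Δ 0.214); root-2 1.414 (Δ 1.036); silver ratio 2.414 (Δ 0.036).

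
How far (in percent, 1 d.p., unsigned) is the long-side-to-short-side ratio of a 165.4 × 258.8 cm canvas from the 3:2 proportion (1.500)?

Ratio = 258.8 / 165.4 ≈ 1.5647.
Ideal 3:2 = 1.5000. |1.5647 − 1.5000| / 1.5000 ≈ 4.31% → 4.3%.

4.3%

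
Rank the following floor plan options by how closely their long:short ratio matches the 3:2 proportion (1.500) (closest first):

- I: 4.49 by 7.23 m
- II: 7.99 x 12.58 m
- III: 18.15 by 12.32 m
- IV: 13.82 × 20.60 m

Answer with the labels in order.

I: 7.23/4.49 ≈ 1.610 → |1.610 − 1.500| = 0.110
II: 12.58/7.99 ≈ 1.574 → |1.574 − 1.500| = 0.074
III: 18.15/12.32 ≈ 1.473 → |1.473 − 1.500| = 0.027
IV: 20.60/13.82 ≈ 1.491 → |1.491 − 1.500| = 0.009

IV, III, II, I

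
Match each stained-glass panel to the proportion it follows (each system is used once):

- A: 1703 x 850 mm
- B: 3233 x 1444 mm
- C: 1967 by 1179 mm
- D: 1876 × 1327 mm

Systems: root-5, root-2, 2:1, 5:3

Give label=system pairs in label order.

A=2:1, B=root-5, C=5:3, D=root-2

A = 1703/850 ≈ 2.004 → 2:1 (2.000)
B = 3233/1444 ≈ 2.239 → root-5 (2.236)
C = 1967/1179 ≈ 1.668 → 5:3 (1.667)
D = 1876/1327 ≈ 1.414 → root-2 (1.414)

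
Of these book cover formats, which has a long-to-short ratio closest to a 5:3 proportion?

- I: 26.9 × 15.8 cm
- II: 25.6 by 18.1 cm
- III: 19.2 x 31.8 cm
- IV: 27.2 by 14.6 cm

Target 5:3 ≈ 1.667.
I: 1.703 (Δ0.036)  II: 1.414 (Δ0.253)  III: 1.656 (Δ0.011)  IV: 1.863 (Δ0.196)

III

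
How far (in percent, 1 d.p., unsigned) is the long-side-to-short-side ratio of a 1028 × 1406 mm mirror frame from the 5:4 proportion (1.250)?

Ratio = 1406 / 1028 ≈ 1.3677.
Ideal 5:4 = 1.2500. |1.3677 − 1.2500| / 1.2500 ≈ 9.42% → 9.4%.

9.4%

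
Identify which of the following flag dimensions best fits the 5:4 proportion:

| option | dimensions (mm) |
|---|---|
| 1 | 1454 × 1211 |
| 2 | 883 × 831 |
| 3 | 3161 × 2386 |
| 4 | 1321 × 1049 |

Target 5:4 ≈ 1.250.
1: 1.201 (Δ0.049)  2: 1.063 (Δ0.187)  3: 1.325 (Δ0.075)  4: 1.259 (Δ0.009)

4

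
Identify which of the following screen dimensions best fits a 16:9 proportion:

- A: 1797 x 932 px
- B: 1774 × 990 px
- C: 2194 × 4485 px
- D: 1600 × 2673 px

Target 16:9 ≈ 1.778.
A: 1.928 (Δ0.150)  B: 1.792 (Δ0.014)  C: 2.044 (Δ0.266)  D: 1.671 (Δ0.107)

B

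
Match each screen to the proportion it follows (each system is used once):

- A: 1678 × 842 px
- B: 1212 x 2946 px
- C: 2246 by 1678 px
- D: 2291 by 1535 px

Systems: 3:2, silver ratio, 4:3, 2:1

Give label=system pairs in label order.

A=2:1, B=silver ratio, C=4:3, D=3:2

A = 1678/842 ≈ 1.993 → 2:1 (2.000)
B = 2946/1212 ≈ 2.431 → silver ratio (2.414)
C = 2246/1678 ≈ 1.338 → 4:3 (1.333)
D = 2291/1535 ≈ 1.493 → 3:2 (1.500)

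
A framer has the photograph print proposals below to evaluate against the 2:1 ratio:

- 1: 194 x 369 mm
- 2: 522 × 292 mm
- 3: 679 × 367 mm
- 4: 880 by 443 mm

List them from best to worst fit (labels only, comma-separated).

Ratios: 1 = 369 / 194 ≈ 1.902; 2 = 522 / 292 ≈ 1.788; 3 = 679 / 367 ≈ 1.850; 4 = 880 / 443 ≈ 1.986.
|Δ from 2.000|: 1 0.098; 2 0.212; 3 0.150; 4 0.014.

4, 1, 3, 2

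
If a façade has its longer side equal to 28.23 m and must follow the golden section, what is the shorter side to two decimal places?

17.45 m

golden ratio ≈ 1.61803.
Shorter side = 28.23 ÷ 1.61803 ≈ 17.4471 → 17.45 m.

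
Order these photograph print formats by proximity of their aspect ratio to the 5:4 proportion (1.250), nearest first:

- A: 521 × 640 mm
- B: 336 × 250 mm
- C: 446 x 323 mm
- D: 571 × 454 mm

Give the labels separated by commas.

D, A, B, C

A: 640/521 ≈ 1.228 → |1.228 − 1.250| = 0.022
B: 336/250 ≈ 1.344 → |1.344 − 1.250| = 0.094
C: 446/323 ≈ 1.381 → |1.381 − 1.250| = 0.131
D: 571/454 ≈ 1.258 → |1.258 − 1.250| = 0.008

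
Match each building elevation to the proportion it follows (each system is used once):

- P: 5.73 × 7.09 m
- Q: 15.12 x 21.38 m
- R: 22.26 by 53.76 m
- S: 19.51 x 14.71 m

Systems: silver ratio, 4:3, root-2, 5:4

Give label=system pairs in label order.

P = 7.09/5.73 ≈ 1.237 → 5:4 (1.250)
Q = 21.38/15.12 ≈ 1.414 → root-2 (1.414)
R = 53.76/22.26 ≈ 2.415 → silver ratio (2.414)
S = 19.51/14.71 ≈ 1.326 → 4:3 (1.333)

P=5:4, Q=root-2, R=silver ratio, S=4:3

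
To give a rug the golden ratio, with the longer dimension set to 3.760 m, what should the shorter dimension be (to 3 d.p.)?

2.324 m

golden ratio ≈ 1.61803.
Shorter side = 3.760 ÷ 1.61803 ≈ 2.32381 → 2.324 m.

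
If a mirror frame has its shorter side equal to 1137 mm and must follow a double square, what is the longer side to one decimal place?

2:1 = 2.00000.
Longer side = 1137 × 2.00000 ≈ 2274.000 → 2274.0 mm.

2274.0 mm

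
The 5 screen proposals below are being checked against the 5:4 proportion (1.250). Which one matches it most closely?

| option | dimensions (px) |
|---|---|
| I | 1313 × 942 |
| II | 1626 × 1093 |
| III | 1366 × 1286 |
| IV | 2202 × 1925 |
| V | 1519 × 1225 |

Target 5:4 ≈ 1.250.
I: 1.394 (Δ0.144)  II: 1.488 (Δ0.238)  III: 1.062 (Δ0.188)  IV: 1.144 (Δ0.106)  V: 1.240 (Δ0.010)

V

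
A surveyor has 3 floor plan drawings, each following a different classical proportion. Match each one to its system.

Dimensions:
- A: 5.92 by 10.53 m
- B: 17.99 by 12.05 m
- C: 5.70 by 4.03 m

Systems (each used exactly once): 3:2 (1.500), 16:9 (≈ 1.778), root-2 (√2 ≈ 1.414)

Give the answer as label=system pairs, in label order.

A=16:9, B=3:2, C=root-2

A = 10.53/5.92 ≈ 1.779 → 16:9 (1.778)
B = 17.99/12.05 ≈ 1.493 → 3:2 (1.500)
C = 5.70/4.03 ≈ 1.414 → root-2 (1.414)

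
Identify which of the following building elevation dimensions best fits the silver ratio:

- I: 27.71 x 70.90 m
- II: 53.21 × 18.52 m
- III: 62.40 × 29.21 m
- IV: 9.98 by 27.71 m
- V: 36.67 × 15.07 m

V

Ratios (long/short): I ≈ 2.559; II ≈ 2.873; III ≈ 2.136; IV ≈ 2.777; V ≈ 2.433.
silver ratio ≈ 2.414; option V is nearest (Δ 0.019).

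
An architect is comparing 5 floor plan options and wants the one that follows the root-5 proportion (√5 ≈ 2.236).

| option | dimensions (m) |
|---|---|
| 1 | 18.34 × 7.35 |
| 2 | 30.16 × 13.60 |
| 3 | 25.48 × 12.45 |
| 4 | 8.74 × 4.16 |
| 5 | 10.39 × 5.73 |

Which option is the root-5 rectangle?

2

Target root-5 ≈ 2.236.
1: 2.495 (Δ0.259)  2: 2.218 (Δ0.018)  3: 2.047 (Δ0.189)  4: 2.101 (Δ0.135)  5: 1.813 (Δ0.423)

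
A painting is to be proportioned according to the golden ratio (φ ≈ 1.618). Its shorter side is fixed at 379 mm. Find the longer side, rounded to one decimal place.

golden ratio ≈ 1.61803.
Longer side = 379 × 1.61803 ≈ 613.233 → 613.2 mm.

613.2 mm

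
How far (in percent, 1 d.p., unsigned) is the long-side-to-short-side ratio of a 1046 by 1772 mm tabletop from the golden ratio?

Ratio = 1772 / 1046 ≈ 1.6941.
Ideal golden ratio ≈ 1.6180. |1.6941 − 1.6180| / 1.6180 ≈ 4.70% → 4.7%.

4.7%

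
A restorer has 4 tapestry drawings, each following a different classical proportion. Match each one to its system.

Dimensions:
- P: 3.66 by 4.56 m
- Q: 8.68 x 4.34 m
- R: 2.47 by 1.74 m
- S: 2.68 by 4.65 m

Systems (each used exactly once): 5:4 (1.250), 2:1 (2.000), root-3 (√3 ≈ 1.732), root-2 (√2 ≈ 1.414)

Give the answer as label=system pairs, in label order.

P=5:4, Q=2:1, R=root-2, S=root-3

Ratios: P ≈ 1.246; Q ≈ 2.000; R ≈ 1.420; S ≈ 1.735.
Targets: 5:4 ≈ 1.250; 2:1 ≈ 2.000; root-3 ≈ 1.732; root-2 ≈ 1.414.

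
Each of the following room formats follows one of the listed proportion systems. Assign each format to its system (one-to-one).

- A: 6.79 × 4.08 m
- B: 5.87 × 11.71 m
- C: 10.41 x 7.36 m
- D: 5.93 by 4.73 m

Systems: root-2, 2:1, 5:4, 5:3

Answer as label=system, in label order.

A = 6.79/4.08 ≈ 1.664 → 5:3 (1.667)
B = 11.71/5.87 ≈ 1.995 → 2:1 (2.000)
C = 10.41/7.36 ≈ 1.414 → root-2 (1.414)
D = 5.93/4.73 ≈ 1.254 → 5:4 (1.250)

A=5:3, B=2:1, C=root-2, D=5:4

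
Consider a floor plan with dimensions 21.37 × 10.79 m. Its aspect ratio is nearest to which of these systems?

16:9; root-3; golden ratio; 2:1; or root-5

2:1

21.37/10.79 ≈ 1.981. Nearest candidates are 2:1 (2.000, off by 0.019) and 16:9 (1.778, off by 0.203).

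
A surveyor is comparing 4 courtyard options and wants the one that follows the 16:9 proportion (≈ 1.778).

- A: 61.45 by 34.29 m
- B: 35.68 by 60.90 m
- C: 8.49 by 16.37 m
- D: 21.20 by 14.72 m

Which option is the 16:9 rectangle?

A

Ratios (long/short): A ≈ 1.792; B ≈ 1.707; C ≈ 1.928; D ≈ 1.440.
16:9 ≈ 1.778; option A is nearest (Δ 0.014).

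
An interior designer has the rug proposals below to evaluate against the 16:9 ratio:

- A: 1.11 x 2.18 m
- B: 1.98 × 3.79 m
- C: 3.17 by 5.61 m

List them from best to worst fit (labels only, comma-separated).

A: 2.18/1.11 ≈ 1.964 → |1.964 − 1.778| = 0.186
B: 3.79/1.98 ≈ 1.914 → |1.914 − 1.778| = 0.136
C: 5.61/3.17 ≈ 1.770 → |1.770 − 1.778| = 0.008

C, B, A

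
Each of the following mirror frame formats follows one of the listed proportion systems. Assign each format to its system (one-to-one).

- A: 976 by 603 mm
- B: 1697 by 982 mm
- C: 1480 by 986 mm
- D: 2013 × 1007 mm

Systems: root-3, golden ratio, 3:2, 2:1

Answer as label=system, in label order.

A=golden ratio, B=root-3, C=3:2, D=2:1

A = 976/603 ≈ 1.619 → golden ratio (1.618)
B = 1697/982 ≈ 1.728 → root-3 (1.732)
C = 1480/986 ≈ 1.501 → 3:2 (1.500)
D = 2013/1007 ≈ 1.999 → 2:1 (2.000)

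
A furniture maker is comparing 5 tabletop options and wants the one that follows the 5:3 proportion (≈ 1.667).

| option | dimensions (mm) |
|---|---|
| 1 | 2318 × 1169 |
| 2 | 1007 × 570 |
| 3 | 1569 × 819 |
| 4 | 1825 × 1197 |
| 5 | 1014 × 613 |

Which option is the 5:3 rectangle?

Target 5:3 ≈ 1.667.
1: 1.983 (Δ0.316)  2: 1.767 (Δ0.100)  3: 1.916 (Δ0.249)  4: 1.525 (Δ0.142)  5: 1.654 (Δ0.013)

5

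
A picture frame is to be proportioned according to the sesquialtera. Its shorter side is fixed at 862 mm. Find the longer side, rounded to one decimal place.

3:2 = 1.50000.
Longer side = 862 × 1.50000 ≈ 1293.000 → 1293.0 mm.

1293.0 mm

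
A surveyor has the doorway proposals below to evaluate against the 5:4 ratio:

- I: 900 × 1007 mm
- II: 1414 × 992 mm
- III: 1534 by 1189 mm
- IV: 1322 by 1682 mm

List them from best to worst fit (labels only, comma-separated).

IV, III, I, II

I: 1007/900 ≈ 1.119 → |1.119 − 1.250| = 0.131
II: 1414/992 ≈ 1.425 → |1.425 − 1.250| = 0.175
III: 1534/1189 ≈ 1.290 → |1.290 − 1.250| = 0.040
IV: 1682/1322 ≈ 1.272 → |1.272 − 1.250| = 0.022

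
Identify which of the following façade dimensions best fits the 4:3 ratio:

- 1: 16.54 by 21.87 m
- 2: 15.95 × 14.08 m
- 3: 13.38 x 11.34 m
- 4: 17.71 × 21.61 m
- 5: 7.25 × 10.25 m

1

Ratios (long/short): 1 ≈ 1.322; 2 ≈ 1.133; 3 ≈ 1.180; 4 ≈ 1.220; 5 ≈ 1.414.
4:3 ≈ 1.333; option 1 is nearest (Δ 0.011).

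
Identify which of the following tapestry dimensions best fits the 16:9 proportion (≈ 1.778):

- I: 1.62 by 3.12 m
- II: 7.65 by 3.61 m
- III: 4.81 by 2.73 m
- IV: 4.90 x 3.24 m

Target 16:9 ≈ 1.778.
I: 1.926 (Δ0.148)  II: 2.119 (Δ0.341)  III: 1.762 (Δ0.016)  IV: 1.512 (Δ0.266)

III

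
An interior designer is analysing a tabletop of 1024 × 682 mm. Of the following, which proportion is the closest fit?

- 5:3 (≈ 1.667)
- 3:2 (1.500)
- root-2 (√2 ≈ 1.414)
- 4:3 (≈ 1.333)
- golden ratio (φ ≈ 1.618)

1024/682 ≈ 1.501. Nearest candidates are 3:2 (1.500, off by 0.001) and root-2 (1.414, off by 0.087).

3:2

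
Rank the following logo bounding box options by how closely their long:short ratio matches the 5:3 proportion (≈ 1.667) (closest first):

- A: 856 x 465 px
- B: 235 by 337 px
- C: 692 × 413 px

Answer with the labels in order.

C, A, B

Ratios: A = 856 / 465 ≈ 1.841; B = 337 / 235 ≈ 1.434; C = 692 / 413 ≈ 1.676.
|Δ from 1.667|: A 0.174; B 0.233; C 0.009.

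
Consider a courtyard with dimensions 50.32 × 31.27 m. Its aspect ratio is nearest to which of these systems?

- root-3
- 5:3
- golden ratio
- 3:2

golden ratio

Ratio = 50.32 / 31.27 ≈ 1.609.
Distances: root-3 1.732 (Δ 0.123); 5:3 1.667 (Δ 0.058); golden ratio 1.618 (Δ 0.009); 3:2 1.500 (Δ 0.109).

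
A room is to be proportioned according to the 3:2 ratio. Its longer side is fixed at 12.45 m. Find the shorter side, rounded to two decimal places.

3:2 = 1.50000.
Shorter side = 12.45 ÷ 1.50000 ≈ 8.3000 → 8.30 m.

8.30 m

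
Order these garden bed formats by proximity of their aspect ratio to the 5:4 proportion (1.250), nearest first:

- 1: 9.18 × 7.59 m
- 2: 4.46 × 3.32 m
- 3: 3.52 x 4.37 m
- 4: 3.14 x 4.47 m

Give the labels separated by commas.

Ratios: 1 = 9.18 / 7.59 ≈ 1.209; 2 = 4.46 / 3.32 ≈ 1.343; 3 = 4.37 / 3.52 ≈ 1.241; 4 = 4.47 / 3.14 ≈ 1.424.
|Δ from 1.250|: 1 0.041; 2 0.093; 3 0.009; 4 0.174.

3, 1, 2, 4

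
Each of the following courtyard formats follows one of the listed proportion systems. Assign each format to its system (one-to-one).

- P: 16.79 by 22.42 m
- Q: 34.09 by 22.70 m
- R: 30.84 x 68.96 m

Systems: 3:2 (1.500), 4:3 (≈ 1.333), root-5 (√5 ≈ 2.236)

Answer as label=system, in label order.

P=4:3, Q=3:2, R=root-5

P = 22.42/16.79 ≈ 1.335 → 4:3 (1.333)
Q = 34.09/22.70 ≈ 1.502 → 3:2 (1.500)
R = 68.96/30.84 ≈ 2.236 → root-5 (2.236)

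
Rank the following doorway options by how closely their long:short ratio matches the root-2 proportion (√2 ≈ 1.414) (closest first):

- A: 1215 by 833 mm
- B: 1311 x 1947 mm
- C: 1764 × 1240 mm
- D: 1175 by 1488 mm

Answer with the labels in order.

C, A, B, D

Ratios: A = 1215 / 833 ≈ 1.459; B = 1947 / 1311 ≈ 1.485; C = 1764 / 1240 ≈ 1.423; D = 1488 / 1175 ≈ 1.266.
|Δ from 1.414|: A 0.045; B 0.071; C 0.009; D 0.148.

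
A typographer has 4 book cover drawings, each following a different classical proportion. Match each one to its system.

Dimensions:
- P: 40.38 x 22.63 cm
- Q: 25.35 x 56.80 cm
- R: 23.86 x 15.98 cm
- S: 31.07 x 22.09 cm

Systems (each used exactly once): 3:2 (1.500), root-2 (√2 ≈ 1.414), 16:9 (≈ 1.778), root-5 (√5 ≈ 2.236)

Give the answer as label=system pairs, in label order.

P=16:9, Q=root-5, R=3:2, S=root-2

Ratios: P ≈ 1.784; Q ≈ 2.241; R ≈ 1.493; S ≈ 1.407.
Targets: 3:2 ≈ 1.500; root-2 ≈ 1.414; 16:9 ≈ 1.778; root-5 ≈ 2.236.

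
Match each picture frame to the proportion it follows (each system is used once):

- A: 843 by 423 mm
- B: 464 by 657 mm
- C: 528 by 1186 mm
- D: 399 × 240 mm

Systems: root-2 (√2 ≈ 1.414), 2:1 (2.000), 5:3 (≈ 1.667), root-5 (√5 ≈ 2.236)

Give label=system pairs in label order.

Ratios: A ≈ 1.993; B ≈ 1.416; C ≈ 2.246; D ≈ 1.663.
Targets: root-2 ≈ 1.414; 2:1 ≈ 2.000; 5:3 ≈ 1.667; root-5 ≈ 2.236.

A=2:1, B=root-2, C=root-5, D=5:3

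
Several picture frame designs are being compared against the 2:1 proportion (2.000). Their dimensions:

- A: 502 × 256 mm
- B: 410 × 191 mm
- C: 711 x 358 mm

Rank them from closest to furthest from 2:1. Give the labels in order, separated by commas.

Ratios: A = 502 / 256 ≈ 1.961; B = 410 / 191 ≈ 2.147; C = 711 / 358 ≈ 1.986.
|Δ from 2.000|: A 0.039; B 0.147; C 0.014.

C, A, B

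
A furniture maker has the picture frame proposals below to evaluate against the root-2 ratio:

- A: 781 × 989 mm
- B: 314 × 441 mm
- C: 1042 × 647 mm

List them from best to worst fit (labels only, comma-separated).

B, A, C

A: 989/781 ≈ 1.266 → |1.266 − 1.414| = 0.148
B: 441/314 ≈ 1.404 → |1.404 − 1.414| = 0.010
C: 1042/647 ≈ 1.611 → |1.611 − 1.414| = 0.197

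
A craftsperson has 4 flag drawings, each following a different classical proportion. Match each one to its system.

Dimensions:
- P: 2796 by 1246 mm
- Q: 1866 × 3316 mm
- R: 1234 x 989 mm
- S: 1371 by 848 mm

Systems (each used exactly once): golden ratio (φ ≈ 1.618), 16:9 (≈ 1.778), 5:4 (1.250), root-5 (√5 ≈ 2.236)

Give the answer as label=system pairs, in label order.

P=root-5, Q=16:9, R=5:4, S=golden ratio

Ratios: P ≈ 2.244; Q ≈ 1.777; R ≈ 1.248; S ≈ 1.617.
Targets: golden ratio ≈ 1.618; 16:9 ≈ 1.778; 5:4 ≈ 1.250; root-5 ≈ 2.236.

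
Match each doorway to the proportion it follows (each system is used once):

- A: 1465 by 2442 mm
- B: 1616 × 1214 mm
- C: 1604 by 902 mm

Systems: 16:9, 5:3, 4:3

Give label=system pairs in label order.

A = 2442/1465 ≈ 1.667 → 5:3 (1.667)
B = 1616/1214 ≈ 1.331 → 4:3 (1.333)
C = 1604/902 ≈ 1.778 → 16:9 (1.778)

A=5:3, B=4:3, C=16:9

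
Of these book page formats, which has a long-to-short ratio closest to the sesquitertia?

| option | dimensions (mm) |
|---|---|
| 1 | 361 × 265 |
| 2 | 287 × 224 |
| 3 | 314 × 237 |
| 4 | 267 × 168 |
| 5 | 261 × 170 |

3

Target 4:3 ≈ 1.333.
1: 1.362 (Δ0.029)  2: 1.281 (Δ0.052)  3: 1.325 (Δ0.008)  4: 1.589 (Δ0.256)  5: 1.535 (Δ0.202)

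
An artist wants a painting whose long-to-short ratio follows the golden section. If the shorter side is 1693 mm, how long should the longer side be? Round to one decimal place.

2739.3 mm

golden ratio ≈ 1.61803.
Longer side = 1693 × 1.61803 ≈ 2739.325 → 2739.3 mm.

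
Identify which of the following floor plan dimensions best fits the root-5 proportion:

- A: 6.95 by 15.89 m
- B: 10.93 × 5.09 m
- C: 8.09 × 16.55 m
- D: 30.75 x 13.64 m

D

Ratios (long/short): A ≈ 2.286; B ≈ 2.147; C ≈ 2.046; D ≈ 2.254.
root-5 ≈ 2.236; option D is nearest (Δ 0.018).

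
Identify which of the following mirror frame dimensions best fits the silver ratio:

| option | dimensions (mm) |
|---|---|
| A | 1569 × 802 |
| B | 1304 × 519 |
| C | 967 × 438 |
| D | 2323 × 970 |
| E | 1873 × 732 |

Ratios (long/short): A ≈ 1.956; B ≈ 2.513; C ≈ 2.208; D ≈ 2.395; E ≈ 2.559.
silver ratio ≈ 2.414; option D is nearest (Δ 0.019).

D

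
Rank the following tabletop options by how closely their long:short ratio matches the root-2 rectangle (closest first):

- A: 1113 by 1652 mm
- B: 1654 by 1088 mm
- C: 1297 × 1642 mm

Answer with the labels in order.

A, B, C

A: 1652/1113 ≈ 1.484 → |1.484 − 1.414| = 0.070
B: 1654/1088 ≈ 1.520 → |1.520 − 1.414| = 0.106
C: 1642/1297 ≈ 1.266 → |1.266 − 1.414| = 0.148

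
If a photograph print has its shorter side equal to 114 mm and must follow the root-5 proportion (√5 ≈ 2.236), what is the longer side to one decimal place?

root-5 ≈ 2.23607.
Longer side = 114 × 2.23607 ≈ 254.912 → 254.9 mm.

254.9 mm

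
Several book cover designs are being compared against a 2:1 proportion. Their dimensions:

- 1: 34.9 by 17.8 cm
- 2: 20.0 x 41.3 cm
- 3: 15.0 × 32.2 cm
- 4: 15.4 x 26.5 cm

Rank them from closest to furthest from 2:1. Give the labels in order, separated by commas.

1, 2, 3, 4

Ratios: 1 = 34.9 / 17.8 ≈ 1.961; 2 = 41.3 / 20.0 ≈ 2.065; 3 = 32.2 / 15.0 ≈ 2.147; 4 = 26.5 / 15.4 ≈ 1.721.
|Δ from 2.000|: 1 0.039; 2 0.065; 3 0.147; 4 0.279.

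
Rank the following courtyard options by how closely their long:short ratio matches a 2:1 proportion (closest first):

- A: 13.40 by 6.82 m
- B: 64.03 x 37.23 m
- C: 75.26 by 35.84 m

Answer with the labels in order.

A: 13.40/6.82 ≈ 1.965 → |1.965 − 2.000| = 0.035
B: 64.03/37.23 ≈ 1.720 → |1.720 − 2.000| = 0.280
C: 75.26/35.84 ≈ 2.100 → |2.100 − 2.000| = 0.100

A, C, B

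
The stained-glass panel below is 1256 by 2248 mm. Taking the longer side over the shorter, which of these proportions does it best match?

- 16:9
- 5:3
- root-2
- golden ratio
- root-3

16:9

Ratio = 2248 / 1256 ≈ 1.790.
Distances: 16:9 1.778 (Δ 0.012); 5:3 1.667 (Δ 0.123); root-2 1.414 (Δ 0.376); golden ratio 1.618 (Δ 0.172); root-3 1.732 (Δ 0.058).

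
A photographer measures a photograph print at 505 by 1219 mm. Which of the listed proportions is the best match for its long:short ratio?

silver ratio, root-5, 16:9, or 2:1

1219/505 ≈ 2.414. Nearest candidates are silver ratio (2.414, off by 0.000) and root-5 (2.236, off by 0.178).

silver ratio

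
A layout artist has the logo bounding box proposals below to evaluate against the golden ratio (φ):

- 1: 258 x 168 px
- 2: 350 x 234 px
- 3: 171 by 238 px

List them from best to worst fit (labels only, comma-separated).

1, 2, 3

1: 258/168 ≈ 1.536 → |1.536 − 1.618| = 0.082
2: 350/234 ≈ 1.496 → |1.496 − 1.618| = 0.122
3: 238/171 ≈ 1.392 → |1.392 − 1.618| = 0.226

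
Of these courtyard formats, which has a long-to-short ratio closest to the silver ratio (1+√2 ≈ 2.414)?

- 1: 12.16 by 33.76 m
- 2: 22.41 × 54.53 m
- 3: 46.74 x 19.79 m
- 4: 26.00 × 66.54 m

2

Ratios (long/short): 1 ≈ 2.776; 2 ≈ 2.433; 3 ≈ 2.362; 4 ≈ 2.559.
silver ratio ≈ 2.414; option 2 is nearest (Δ 0.019).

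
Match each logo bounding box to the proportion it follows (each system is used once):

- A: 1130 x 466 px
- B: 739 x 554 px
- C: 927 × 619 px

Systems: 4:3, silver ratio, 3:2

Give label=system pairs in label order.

A = 1130/466 ≈ 2.425 → silver ratio (2.414)
B = 739/554 ≈ 1.334 → 4:3 (1.333)
C = 927/619 ≈ 1.498 → 3:2 (1.500)

A=silver ratio, B=4:3, C=3:2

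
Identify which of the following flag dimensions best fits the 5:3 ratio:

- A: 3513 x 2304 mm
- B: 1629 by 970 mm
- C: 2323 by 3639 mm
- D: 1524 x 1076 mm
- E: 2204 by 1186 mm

B

Target 5:3 ≈ 1.667.
A: 1.525 (Δ0.142)  B: 1.679 (Δ0.012)  C: 1.567 (Δ0.100)  D: 1.416 (Δ0.251)  E: 1.858 (Δ0.191)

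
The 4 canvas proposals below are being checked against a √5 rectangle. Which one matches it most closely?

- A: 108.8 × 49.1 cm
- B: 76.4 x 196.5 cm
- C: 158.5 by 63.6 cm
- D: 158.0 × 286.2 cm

Ratios (long/short): A ≈ 2.216; B ≈ 2.572; C ≈ 2.492; D ≈ 1.811.
root-5 ≈ 2.236; option A is nearest (Δ 0.020).

A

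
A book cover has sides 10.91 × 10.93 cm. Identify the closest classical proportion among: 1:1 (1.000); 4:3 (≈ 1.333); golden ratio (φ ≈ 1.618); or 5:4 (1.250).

1:1

10.93/10.91 ≈ 1.002. Nearest candidates are 1:1 (1.000, off by 0.002) and 5:4 (1.250, off by 0.248).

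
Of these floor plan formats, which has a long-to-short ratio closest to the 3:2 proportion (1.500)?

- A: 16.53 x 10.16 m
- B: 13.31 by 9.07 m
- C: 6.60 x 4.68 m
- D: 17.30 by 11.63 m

Target 3:2 ≈ 1.500.
A: 1.627 (Δ0.127)  B: 1.467 (Δ0.033)  C: 1.410 (Δ0.090)  D: 1.488 (Δ0.012)

D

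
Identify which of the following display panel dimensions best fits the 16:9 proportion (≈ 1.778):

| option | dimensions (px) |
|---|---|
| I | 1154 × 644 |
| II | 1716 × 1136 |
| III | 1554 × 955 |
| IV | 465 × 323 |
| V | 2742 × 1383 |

Ratios (long/short): I ≈ 1.792; II ≈ 1.511; III ≈ 1.627; IV ≈ 1.440; V ≈ 1.983.
16:9 ≈ 1.778; option I is nearest (Δ 0.014).

I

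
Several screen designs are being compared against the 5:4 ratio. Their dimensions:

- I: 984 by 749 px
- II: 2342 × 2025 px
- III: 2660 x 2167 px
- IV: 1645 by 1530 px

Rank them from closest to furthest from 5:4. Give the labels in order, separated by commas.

I: 984/749 ≈ 1.314 → |1.314 − 1.250| = 0.064
II: 2342/2025 ≈ 1.157 → |1.157 − 1.250| = 0.093
III: 2660/2167 ≈ 1.228 → |1.228 − 1.250| = 0.022
IV: 1645/1530 ≈ 1.075 → |1.075 − 1.250| = 0.175

III, I, II, IV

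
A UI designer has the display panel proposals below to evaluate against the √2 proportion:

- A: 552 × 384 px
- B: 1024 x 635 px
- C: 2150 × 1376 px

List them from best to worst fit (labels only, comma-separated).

Ratios: A = 552 / 384 ≈ 1.438; B = 1024 / 635 ≈ 1.613; C = 2150 / 1376 ≈ 1.562.
|Δ from 1.414|: A 0.024; B 0.199; C 0.148.

A, C, B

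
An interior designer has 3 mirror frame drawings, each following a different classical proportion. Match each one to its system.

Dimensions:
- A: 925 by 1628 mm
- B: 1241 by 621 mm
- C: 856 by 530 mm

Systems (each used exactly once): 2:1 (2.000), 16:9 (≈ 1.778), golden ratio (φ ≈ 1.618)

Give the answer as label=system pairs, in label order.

Ratios: A ≈ 1.760; B ≈ 1.998; C ≈ 1.615.
Targets: 2:1 ≈ 2.000; 16:9 ≈ 1.778; golden ratio ≈ 1.618.

A=16:9, B=2:1, C=golden ratio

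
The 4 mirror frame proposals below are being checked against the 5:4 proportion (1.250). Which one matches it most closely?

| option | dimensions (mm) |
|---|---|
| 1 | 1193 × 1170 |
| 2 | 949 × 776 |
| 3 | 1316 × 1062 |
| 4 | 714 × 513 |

Ratios (long/short): 1 ≈ 1.020; 2 ≈ 1.223; 3 ≈ 1.239; 4 ≈ 1.392.
5:4 ≈ 1.250; option 3 is nearest (Δ 0.011).

3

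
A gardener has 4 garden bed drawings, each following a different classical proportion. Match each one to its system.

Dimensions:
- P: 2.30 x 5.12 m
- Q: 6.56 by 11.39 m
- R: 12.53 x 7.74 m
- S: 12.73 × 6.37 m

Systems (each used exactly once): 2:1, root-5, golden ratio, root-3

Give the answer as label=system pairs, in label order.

P=root-5, Q=root-3, R=golden ratio, S=2:1

Ratios: P ≈ 2.226; Q ≈ 1.736; R ≈ 1.619; S ≈ 1.998.
Targets: 2:1 ≈ 2.000; root-5 ≈ 2.236; golden ratio ≈ 1.618; root-3 ≈ 1.732.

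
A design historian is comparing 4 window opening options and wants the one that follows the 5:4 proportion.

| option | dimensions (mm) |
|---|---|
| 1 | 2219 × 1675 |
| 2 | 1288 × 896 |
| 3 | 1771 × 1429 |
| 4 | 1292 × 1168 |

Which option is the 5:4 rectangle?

Target 5:4 ≈ 1.250.
1: 1.325 (Δ0.075)  2: 1.438 (Δ0.188)  3: 1.239 (Δ0.011)  4: 1.106 (Δ0.144)

3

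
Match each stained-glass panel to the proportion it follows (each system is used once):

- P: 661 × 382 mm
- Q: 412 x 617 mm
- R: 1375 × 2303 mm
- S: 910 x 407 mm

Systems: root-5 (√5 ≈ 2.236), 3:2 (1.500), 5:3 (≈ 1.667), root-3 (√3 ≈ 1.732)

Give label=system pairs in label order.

P=root-3, Q=3:2, R=5:3, S=root-5

P = 661/382 ≈ 1.730 → root-3 (1.732)
Q = 617/412 ≈ 1.498 → 3:2 (1.500)
R = 2303/1375 ≈ 1.675 → 5:3 (1.667)
S = 910/407 ≈ 2.236 → root-5 (2.236)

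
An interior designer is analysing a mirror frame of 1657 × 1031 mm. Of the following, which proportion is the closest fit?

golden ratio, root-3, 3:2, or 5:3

1657/1031 ≈ 1.607. Nearest candidates are golden ratio (1.618, off by 0.011) and 5:3 (1.667, off by 0.060).

golden ratio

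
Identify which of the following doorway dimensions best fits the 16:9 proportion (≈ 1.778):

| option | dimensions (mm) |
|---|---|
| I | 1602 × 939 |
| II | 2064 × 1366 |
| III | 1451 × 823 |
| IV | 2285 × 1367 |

III

Target 16:9 ≈ 1.778.
I: 1.706 (Δ0.072)  II: 1.511 (Δ0.267)  III: 1.763 (Δ0.015)  IV: 1.672 (Δ0.106)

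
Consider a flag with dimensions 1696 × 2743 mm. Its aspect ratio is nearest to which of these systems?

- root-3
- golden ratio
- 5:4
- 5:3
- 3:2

golden ratio

2743/1696 ≈ 1.617. Nearest candidates are golden ratio (1.618, off by 0.001) and 5:3 (1.667, off by 0.050).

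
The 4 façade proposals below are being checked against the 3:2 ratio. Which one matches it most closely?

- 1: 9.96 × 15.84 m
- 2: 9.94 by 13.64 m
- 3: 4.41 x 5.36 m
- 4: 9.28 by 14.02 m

4

Ratios (long/short): 1 ≈ 1.590; 2 ≈ 1.372; 3 ≈ 1.215; 4 ≈ 1.511.
3:2 ≈ 1.500; option 4 is nearest (Δ 0.011).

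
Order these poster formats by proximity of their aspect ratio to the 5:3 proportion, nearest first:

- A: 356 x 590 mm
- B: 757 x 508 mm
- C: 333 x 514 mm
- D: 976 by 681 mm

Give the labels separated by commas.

Ratios: A = 590 / 356 ≈ 1.657; B = 757 / 508 ≈ 1.490; C = 514 / 333 ≈ 1.544; D = 976 / 681 ≈ 1.433.
|Δ from 1.667|: A 0.010; B 0.177; C 0.123; D 0.234.

A, C, B, D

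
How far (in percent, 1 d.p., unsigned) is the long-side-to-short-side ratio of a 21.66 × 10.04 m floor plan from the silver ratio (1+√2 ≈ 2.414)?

10.6%

Ratio = 21.66 / 10.04 ≈ 2.1574.
Ideal silver ratio ≈ 2.4142. |2.1574 − 2.4142| / 2.4142 ≈ 10.64% → 10.6%.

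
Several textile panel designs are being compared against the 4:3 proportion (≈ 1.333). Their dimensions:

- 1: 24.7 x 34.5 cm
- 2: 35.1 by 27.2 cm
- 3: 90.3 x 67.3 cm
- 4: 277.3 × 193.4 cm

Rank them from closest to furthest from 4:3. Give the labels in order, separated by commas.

1: 34.5/24.7 ≈ 1.397 → |1.397 − 1.333| = 0.064
2: 35.1/27.2 ≈ 1.290 → |1.290 − 1.333| = 0.043
3: 90.3/67.3 ≈ 1.342 → |1.342 − 1.333| = 0.009
4: 277.3/193.4 ≈ 1.434 → |1.434 − 1.333| = 0.101

3, 2, 1, 4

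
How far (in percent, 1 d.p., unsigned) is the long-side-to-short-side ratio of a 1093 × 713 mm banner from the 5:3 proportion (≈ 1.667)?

Ratio = 1093 / 713 ≈ 1.5330.
Ideal 5:3 ≈ 1.6667. |1.5330 − 1.6667| / 1.6667 ≈ 8.02% → 8.0%.

8.0%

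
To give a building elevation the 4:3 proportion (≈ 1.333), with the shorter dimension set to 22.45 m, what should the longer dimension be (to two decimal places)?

4:3 ≈ 1.33333.
Longer side = 22.45 × 1.33333 ≈ 29.9333 → 29.93 m.

29.93 m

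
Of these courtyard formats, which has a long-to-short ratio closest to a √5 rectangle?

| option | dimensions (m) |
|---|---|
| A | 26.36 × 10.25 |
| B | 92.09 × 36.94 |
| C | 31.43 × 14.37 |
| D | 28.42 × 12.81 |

Target root-5 ≈ 2.236.
A: 2.572 (Δ0.336)  B: 2.493 (Δ0.257)  C: 2.187 (Δ0.049)  D: 2.219 (Δ0.017)

D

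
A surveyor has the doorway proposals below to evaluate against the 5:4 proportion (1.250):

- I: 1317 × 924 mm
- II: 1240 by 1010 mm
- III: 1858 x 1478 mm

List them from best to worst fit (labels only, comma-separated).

III, II, I

Ratios: I = 1317 / 924 ≈ 1.425; II = 1240 / 1010 ≈ 1.228; III = 1858 / 1478 ≈ 1.257.
|Δ from 1.250|: I 0.175; II 0.022; III 0.007.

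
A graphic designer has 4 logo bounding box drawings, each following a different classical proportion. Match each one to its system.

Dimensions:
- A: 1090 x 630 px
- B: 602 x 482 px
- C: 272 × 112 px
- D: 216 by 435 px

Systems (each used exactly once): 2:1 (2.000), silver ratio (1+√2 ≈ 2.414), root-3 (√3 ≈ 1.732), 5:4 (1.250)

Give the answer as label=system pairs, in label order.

A = 1090/630 ≈ 1.730 → root-3 (1.732)
B = 602/482 ≈ 1.249 → 5:4 (1.250)
C = 272/112 ≈ 2.429 → silver ratio (2.414)
D = 435/216 ≈ 2.014 → 2:1 (2.000)

A=root-3, B=5:4, C=silver ratio, D=2:1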